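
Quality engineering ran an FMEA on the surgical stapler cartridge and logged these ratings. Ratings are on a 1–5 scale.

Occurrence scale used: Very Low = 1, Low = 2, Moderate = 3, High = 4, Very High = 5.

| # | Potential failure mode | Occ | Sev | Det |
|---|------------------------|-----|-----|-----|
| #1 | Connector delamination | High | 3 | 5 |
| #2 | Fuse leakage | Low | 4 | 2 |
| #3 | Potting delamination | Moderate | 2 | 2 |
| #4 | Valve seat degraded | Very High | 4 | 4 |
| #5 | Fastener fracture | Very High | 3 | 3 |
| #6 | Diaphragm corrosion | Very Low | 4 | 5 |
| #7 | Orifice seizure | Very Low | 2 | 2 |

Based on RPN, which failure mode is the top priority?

RPN = Severity × Occurrence × Detection:
  #1: 3 × 4 × 5 = 60
  #2: 4 × 2 × 2 = 16
  #3: 2 × 3 × 2 = 12
  #4: 4 × 5 × 4 = 80
  #5: 3 × 5 × 3 = 45
  #6: 4 × 1 × 5 = 20
  #7: 2 × 1 × 2 = 4
Highest RPN is 80 → #4.

#4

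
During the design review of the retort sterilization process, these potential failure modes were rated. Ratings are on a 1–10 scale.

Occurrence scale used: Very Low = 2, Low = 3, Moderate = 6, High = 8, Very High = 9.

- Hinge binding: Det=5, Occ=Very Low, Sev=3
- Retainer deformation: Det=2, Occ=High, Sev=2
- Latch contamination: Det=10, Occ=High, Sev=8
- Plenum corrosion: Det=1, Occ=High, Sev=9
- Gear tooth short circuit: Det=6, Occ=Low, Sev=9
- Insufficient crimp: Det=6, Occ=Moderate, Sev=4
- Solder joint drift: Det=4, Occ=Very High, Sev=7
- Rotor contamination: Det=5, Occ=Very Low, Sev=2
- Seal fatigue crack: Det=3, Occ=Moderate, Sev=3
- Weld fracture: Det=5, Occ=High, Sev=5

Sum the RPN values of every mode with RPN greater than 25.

1586

RPN = Severity × Occurrence × Detection:
  Hinge binding: 3 × 2 × 5 = 30
  Retainer deformation: 2 × 8 × 2 = 32
  Latch contamination: 8 × 8 × 10 = 640
  Plenum corrosion: 9 × 8 × 1 = 72
  Gear tooth short circuit: 9 × 3 × 6 = 162
  Insufficient crimp: 4 × 6 × 6 = 144
  Solder joint drift: 7 × 9 × 4 = 252
  Rotor contamination: 2 × 2 × 5 = 20
  Seal fatigue crack: 3 × 6 × 3 = 54
  Weld fracture: 5 × 8 × 5 = 200
RPN > 25: Hinge binding (30), Retainer deformation (32), Latch contamination (640), Plenum corrosion (72), Gear tooth short circuit (162), Insufficient crimp (144), Solder joint drift (252), Seal fatigue crack (54), Weld fracture (200).
Sum: 30 + 32 + 640 + 72 + 162 + 144 + 252 + 54 + 200 = 1586.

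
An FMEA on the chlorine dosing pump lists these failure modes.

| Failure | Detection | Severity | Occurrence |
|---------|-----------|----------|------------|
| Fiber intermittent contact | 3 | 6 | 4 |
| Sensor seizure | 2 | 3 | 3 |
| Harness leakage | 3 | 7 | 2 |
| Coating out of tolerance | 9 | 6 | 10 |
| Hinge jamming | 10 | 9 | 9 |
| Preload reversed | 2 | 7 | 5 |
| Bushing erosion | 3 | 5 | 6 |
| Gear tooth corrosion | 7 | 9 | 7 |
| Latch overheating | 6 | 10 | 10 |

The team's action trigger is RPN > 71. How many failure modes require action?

RPN = Severity × Occurrence × Detection:
  Fiber intermittent contact: 6 × 4 × 3 = 72
  Sensor seizure: 3 × 3 × 2 = 18
  Harness leakage: 7 × 2 × 3 = 42
  Coating out of tolerance: 6 × 10 × 9 = 540
  Hinge jamming: 9 × 9 × 10 = 810
  Preload reversed: 7 × 5 × 2 = 70
  Bushing erosion: 5 × 6 × 3 = 90
  Gear tooth corrosion: 9 × 7 × 7 = 441
  Latch overheating: 10 × 10 × 6 = 600
Modes with RPN > 71: Fiber intermittent contact (72), Coating out of tolerance (540), Hinge jamming (810), Bushing erosion (90), Gear tooth corrosion (441), Latch overheating (600) → 6.

6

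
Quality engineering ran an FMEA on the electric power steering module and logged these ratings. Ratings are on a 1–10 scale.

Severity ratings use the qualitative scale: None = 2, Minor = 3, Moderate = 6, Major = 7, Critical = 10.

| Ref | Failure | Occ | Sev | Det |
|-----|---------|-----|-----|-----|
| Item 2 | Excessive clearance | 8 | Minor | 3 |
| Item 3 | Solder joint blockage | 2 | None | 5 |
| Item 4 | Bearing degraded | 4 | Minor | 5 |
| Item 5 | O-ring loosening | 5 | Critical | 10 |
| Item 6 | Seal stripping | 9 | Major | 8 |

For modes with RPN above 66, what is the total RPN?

1076

RPN = Severity × Occurrence × Detection:
  Item 2: 3 × 8 × 3 = 72
  Item 3: 2 × 2 × 5 = 20
  Item 4: 3 × 4 × 5 = 60
  Item 5: 10 × 5 × 10 = 500
  Item 6: 7 × 9 × 8 = 504
RPN > 66: Item 2 (72), Item 5 (500), Item 6 (504).
Sum: 72 + 500 + 504 = 1076.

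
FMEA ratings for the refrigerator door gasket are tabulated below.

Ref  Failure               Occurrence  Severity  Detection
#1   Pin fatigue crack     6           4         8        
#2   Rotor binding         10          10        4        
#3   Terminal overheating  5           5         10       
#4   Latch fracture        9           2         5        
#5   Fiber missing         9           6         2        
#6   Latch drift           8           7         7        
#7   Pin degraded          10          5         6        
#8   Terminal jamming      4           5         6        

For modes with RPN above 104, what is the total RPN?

1762

RPN = Severity × Occurrence × Detection:
  #1: 4 × 6 × 8 = 192
  #2: 10 × 10 × 4 = 400
  #3: 5 × 5 × 10 = 250
  #4: 2 × 9 × 5 = 90
  #5: 6 × 9 × 2 = 108
  #6: 7 × 8 × 7 = 392
  #7: 5 × 10 × 6 = 300
  #8: 5 × 4 × 6 = 120
RPN > 104: #1 (192), #2 (400), #3 (250), #5 (108), #6 (392), #7 (300), #8 (120).
Sum: 192 + 400 + 250 + 108 + 392 + 300 + 120 = 1762.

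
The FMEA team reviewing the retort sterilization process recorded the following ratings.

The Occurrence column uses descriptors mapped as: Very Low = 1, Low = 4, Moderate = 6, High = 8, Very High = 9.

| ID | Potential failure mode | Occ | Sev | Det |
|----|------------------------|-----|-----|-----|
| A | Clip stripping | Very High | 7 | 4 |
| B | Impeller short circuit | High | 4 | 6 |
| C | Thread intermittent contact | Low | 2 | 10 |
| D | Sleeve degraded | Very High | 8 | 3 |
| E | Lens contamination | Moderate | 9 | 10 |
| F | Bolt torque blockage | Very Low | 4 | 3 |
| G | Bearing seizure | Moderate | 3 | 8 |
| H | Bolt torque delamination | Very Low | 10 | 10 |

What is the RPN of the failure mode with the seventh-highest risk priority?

RPN = Severity × Occurrence × Detection:
  A: 7 × 9 × 4 = 252
  B: 4 × 8 × 6 = 192
  C: 2 × 4 × 10 = 80
  D: 8 × 9 × 3 = 216
  E: 9 × 6 × 10 = 540
  F: 4 × 1 × 3 = 12
  G: 3 × 6 × 8 = 144
  H: 10 × 1 × 10 = 100
Sorted descending: 540, 252, 216, 192, 144, 100, 80, 12.
The seventh-highest RPN is 80 (C).

80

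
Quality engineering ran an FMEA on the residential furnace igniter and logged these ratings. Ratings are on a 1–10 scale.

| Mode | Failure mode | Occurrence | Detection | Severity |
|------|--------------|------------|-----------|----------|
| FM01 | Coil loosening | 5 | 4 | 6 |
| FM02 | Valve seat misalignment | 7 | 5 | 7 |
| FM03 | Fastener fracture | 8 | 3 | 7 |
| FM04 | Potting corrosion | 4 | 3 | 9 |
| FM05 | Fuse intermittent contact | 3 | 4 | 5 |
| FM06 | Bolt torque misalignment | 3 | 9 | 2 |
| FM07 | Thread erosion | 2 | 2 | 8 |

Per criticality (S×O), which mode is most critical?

FM03

Criticality = Severity × Occurrence:
  FM01: 6 × 5 = 30
  FM02: 7 × 7 = 49
  FM03: 7 × 8 = 56
  FM04: 9 × 4 = 36
  FM05: 5 × 3 = 15
  FM06: 2 × 3 = 6
  FM07: 8 × 2 = 16
Highest criticality is 56 → FM03.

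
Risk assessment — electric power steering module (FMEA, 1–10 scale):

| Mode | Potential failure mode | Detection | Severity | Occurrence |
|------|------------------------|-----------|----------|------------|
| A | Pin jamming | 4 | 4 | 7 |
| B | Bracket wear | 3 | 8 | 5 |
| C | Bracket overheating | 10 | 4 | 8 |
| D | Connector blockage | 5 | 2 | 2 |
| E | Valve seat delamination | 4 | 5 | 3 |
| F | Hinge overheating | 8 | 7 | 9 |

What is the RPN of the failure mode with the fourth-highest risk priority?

112

RPN = Severity × Occurrence × Detection:
  A: 4 × 7 × 4 = 112
  B: 8 × 5 × 3 = 120
  C: 4 × 8 × 10 = 320
  D: 2 × 2 × 5 = 20
  E: 5 × 3 × 4 = 60
  F: 7 × 9 × 8 = 504
Sorted descending: 504, 320, 120, 112, 60, 20.
The fourth-highest RPN is 112 (A).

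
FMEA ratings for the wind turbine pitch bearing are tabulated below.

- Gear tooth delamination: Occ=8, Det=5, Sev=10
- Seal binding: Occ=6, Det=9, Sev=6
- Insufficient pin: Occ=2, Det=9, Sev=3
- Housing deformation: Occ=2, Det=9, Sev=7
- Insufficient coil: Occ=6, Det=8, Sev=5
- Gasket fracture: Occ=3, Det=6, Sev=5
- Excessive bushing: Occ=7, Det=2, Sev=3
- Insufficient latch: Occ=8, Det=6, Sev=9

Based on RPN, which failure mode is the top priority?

Insufficient latch

RPN = Severity × Occurrence × Detection:
  Gear tooth delamination: 10 × 8 × 5 = 400
  Seal binding: 6 × 6 × 9 = 324
  Insufficient pin: 3 × 2 × 9 = 54
  Housing deformation: 7 × 2 × 9 = 126
  Insufficient coil: 5 × 6 × 8 = 240
  Gasket fracture: 5 × 3 × 6 = 90
  Excessive bushing: 3 × 7 × 2 = 42
  Insufficient latch: 9 × 8 × 6 = 432
Highest RPN is 432 → Insufficient latch.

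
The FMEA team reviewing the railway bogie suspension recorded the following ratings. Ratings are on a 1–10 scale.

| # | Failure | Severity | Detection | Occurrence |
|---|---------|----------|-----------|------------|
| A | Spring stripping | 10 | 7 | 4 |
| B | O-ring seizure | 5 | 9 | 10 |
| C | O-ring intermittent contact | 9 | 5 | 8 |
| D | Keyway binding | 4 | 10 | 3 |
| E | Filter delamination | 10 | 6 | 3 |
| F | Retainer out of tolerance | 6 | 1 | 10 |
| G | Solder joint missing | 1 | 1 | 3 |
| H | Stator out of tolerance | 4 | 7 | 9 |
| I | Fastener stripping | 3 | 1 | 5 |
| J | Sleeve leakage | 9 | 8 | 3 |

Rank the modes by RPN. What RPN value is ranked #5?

216

RPN = Severity × Occurrence × Detection:
  A: 10 × 4 × 7 = 280
  B: 5 × 10 × 9 = 450
  C: 9 × 8 × 5 = 360
  D: 4 × 3 × 10 = 120
  E: 10 × 3 × 6 = 180
  F: 6 × 10 × 1 = 60
  G: 1 × 3 × 1 = 3
  H: 4 × 9 × 7 = 252
  I: 3 × 5 × 1 = 15
  J: 9 × 3 × 8 = 216
Sorted descending: 450, 360, 280, 252, 216, 180, 120, 60, 15, 3.
The fifth-highest RPN is 216 (J).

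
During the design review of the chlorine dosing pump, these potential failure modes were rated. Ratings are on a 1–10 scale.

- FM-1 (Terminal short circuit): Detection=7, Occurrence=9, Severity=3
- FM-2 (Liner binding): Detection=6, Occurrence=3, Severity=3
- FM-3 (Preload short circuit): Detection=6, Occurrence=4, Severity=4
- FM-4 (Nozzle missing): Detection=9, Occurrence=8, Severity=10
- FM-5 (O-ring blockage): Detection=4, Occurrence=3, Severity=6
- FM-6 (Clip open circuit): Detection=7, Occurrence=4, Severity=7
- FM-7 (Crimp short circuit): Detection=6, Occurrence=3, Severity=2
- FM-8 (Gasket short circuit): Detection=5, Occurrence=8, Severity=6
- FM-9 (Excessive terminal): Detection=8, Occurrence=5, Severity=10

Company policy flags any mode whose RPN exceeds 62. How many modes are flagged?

7

RPN = Severity × Occurrence × Detection:
  FM-1: 3 × 9 × 7 = 189
  FM-2: 3 × 3 × 6 = 54
  FM-3: 4 × 4 × 6 = 96
  FM-4: 10 × 8 × 9 = 720
  FM-5: 6 × 3 × 4 = 72
  FM-6: 7 × 4 × 7 = 196
  FM-7: 2 × 3 × 6 = 36
  FM-8: 6 × 8 × 5 = 240
  FM-9: 10 × 5 × 8 = 400
Modes with RPN > 62: FM-1 (189), FM-3 (96), FM-4 (720), FM-5 (72), FM-6 (196), FM-8 (240), FM-9 (400) → 7.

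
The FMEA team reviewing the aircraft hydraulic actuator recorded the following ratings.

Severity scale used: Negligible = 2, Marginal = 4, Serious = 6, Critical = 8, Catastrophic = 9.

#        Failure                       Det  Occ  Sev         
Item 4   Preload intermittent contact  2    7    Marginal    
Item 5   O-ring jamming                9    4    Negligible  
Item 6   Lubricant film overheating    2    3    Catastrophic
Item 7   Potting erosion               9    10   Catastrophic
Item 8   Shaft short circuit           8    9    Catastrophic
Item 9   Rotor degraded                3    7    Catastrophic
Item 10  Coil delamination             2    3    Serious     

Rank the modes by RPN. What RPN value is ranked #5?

56

RPN = Severity × Occurrence × Detection:
  Item 4: 4 × 7 × 2 = 56
  Item 5: 2 × 4 × 9 = 72
  Item 6: 9 × 3 × 2 = 54
  Item 7: 9 × 10 × 9 = 810
  Item 8: 9 × 9 × 8 = 648
  Item 9: 9 × 7 × 3 = 189
  Item 10: 6 × 3 × 2 = 36
Sorted descending: 810, 648, 189, 72, 56, 54, 36.
The fifth-highest RPN is 56 (Item 4).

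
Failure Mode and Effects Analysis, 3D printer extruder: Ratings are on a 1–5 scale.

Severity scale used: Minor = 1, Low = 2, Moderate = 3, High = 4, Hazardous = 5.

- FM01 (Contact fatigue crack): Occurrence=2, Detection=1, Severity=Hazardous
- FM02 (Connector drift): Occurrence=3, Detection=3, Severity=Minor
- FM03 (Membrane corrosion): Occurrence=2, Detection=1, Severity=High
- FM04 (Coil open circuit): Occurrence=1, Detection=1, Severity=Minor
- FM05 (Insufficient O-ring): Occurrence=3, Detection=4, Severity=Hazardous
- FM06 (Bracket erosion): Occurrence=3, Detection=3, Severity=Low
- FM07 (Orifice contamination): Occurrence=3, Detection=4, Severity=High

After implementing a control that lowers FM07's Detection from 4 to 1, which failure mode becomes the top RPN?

FM05

RPN = Severity × Occurrence × Detection:
  FM01: 5 × 2 × 1 = 10
  FM02: 1 × 3 × 3 = 9
  FM03: 4 × 2 × 1 = 8
  FM04: 1 × 1 × 1 = 1
  FM05: 5 × 3 × 4 = 60
  FM06: 2 × 3 × 3 = 18
  FM07: 4 × 3 × 4 = 48
After action: FM07 → 4 × 3 × 1 = 12.
Revised RPNs: FM05=60, FM06=18, FM07=12, FM01=10, FM02=9, FM03=8, FM04=1.
Highest is now FM05 (60).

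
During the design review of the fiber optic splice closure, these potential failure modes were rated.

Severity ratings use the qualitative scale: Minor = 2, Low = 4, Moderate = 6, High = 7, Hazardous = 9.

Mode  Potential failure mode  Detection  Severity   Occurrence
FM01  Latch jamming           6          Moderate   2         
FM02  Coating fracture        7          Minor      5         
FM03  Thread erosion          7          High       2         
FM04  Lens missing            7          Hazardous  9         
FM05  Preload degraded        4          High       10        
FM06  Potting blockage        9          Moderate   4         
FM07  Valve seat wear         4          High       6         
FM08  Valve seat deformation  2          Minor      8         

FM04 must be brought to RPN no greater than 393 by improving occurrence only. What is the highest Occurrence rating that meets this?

FM04: S=9, O=9, D=7 → current RPN = 567.
Fixed product = 63. Need 63 × O ≤ 393, so O ≤ 393/63 = 6.24.
Maximum integer Occurrence rating = 6 (gives RPN 378; O=7 would give 441 > 393).

6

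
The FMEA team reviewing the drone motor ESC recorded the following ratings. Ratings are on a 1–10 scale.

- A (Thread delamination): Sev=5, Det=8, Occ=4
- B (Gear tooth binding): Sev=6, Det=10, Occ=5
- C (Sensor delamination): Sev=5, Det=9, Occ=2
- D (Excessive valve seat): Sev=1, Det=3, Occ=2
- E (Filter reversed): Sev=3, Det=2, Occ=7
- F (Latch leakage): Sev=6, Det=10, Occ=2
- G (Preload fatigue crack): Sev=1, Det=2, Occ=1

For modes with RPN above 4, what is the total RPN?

718

RPN = Severity × Occurrence × Detection:
  A: 5 × 4 × 8 = 160
  B: 6 × 5 × 10 = 300
  C: 5 × 2 × 9 = 90
  D: 1 × 2 × 3 = 6
  E: 3 × 7 × 2 = 42
  F: 6 × 2 × 10 = 120
  G: 1 × 1 × 2 = 2
RPN > 4: A (160), B (300), C (90), D (6), E (42), F (120).
Sum: 160 + 300 + 90 + 6 + 42 + 120 = 718.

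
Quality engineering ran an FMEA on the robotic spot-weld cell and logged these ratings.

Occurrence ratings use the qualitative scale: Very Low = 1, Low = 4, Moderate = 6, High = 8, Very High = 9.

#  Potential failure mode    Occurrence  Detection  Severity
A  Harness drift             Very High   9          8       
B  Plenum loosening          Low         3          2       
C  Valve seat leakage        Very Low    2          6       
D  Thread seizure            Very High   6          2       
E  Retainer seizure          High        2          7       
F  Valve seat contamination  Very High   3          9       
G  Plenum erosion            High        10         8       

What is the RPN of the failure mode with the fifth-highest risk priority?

RPN = Severity × Occurrence × Detection:
  A: 8 × 9 × 9 = 648
  B: 2 × 4 × 3 = 24
  C: 6 × 1 × 2 = 12
  D: 2 × 9 × 6 = 108
  E: 7 × 8 × 2 = 112
  F: 9 × 9 × 3 = 243
  G: 8 × 8 × 10 = 640
Sorted descending: 648, 640, 243, 112, 108, 24, 12.
The fifth-highest RPN is 108 (D).

108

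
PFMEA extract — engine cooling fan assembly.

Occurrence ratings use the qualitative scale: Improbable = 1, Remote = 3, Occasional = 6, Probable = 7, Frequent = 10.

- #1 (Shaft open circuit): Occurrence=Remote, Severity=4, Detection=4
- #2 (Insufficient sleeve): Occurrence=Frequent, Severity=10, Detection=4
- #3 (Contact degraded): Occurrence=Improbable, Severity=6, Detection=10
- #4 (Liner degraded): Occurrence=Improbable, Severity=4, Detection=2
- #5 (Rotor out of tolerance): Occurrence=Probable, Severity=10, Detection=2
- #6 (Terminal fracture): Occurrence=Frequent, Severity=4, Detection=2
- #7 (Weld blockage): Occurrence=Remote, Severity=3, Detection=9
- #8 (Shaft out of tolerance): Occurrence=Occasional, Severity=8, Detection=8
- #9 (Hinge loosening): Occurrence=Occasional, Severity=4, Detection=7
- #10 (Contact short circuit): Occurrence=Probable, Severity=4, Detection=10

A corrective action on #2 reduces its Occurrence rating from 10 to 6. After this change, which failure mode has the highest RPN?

RPN = Severity × Occurrence × Detection:
  #1: 4 × 3 × 4 = 48
  #2: 10 × 10 × 4 = 400
  #3: 6 × 1 × 10 = 60
  #4: 4 × 1 × 2 = 8
  #5: 10 × 7 × 2 = 140
  #6: 4 × 10 × 2 = 80
  #7: 3 × 3 × 9 = 81
  #8: 8 × 6 × 8 = 384
  #9: 4 × 6 × 7 = 168
  #10: 4 × 7 × 10 = 280
After action: #2 → 10 × 6 × 4 = 240.
Revised RPNs: #8=384, #10=280, #2=240, #9=168, #5=140, #7=81, #6=80, #3=60, #1=48, #4=8.
Highest is now #8 (384).

#8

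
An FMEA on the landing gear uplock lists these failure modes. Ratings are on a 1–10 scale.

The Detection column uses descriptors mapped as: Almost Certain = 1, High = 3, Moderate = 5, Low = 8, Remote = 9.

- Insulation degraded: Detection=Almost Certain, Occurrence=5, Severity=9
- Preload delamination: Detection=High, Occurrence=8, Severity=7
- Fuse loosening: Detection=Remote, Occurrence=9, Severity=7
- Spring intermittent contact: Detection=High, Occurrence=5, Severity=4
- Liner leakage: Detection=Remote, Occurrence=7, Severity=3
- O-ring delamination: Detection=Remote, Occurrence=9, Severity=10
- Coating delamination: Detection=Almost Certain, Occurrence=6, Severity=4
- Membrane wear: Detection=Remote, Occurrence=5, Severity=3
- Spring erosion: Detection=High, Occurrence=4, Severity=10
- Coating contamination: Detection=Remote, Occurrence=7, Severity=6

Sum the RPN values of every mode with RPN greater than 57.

2427

RPN = Severity × Occurrence × Detection:
  Insulation degraded: 9 × 5 × 1 = 45
  Preload delamination: 7 × 8 × 3 = 168
  Fuse loosening: 7 × 9 × 9 = 567
  Spring intermittent contact: 4 × 5 × 3 = 60
  Liner leakage: 3 × 7 × 9 = 189
  O-ring delamination: 10 × 9 × 9 = 810
  Coating delamination: 4 × 6 × 1 = 24
  Membrane wear: 3 × 5 × 9 = 135
  Spring erosion: 10 × 4 × 3 = 120
  Coating contamination: 6 × 7 × 9 = 378
RPN > 57: Preload delamination (168), Fuse loosening (567), Spring intermittent contact (60), Liner leakage (189), O-ring delamination (810), Membrane wear (135), Spring erosion (120), Coating contamination (378).
Sum: 168 + 567 + 60 + 189 + 810 + 135 + 120 + 378 = 2427.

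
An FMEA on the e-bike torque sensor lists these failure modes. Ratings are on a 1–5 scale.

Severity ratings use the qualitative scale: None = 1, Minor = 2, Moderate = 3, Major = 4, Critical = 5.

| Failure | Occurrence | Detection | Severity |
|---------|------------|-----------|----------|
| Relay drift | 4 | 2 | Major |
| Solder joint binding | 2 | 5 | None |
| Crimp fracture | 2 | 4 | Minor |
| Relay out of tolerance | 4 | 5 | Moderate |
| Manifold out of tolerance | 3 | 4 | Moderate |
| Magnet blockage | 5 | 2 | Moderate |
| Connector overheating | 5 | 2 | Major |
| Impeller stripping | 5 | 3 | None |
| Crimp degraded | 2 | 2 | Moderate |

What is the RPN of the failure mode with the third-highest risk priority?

36

RPN = Severity × Occurrence × Detection:
  Relay drift: 4 × 4 × 2 = 32
  Solder joint binding: 1 × 2 × 5 = 10
  Crimp fracture: 2 × 2 × 4 = 16
  Relay out of tolerance: 3 × 4 × 5 = 60
  Manifold out of tolerance: 3 × 3 × 4 = 36
  Magnet blockage: 3 × 5 × 2 = 30
  Connector overheating: 4 × 5 × 2 = 40
  Impeller stripping: 1 × 5 × 3 = 15
  Crimp degraded: 3 × 2 × 2 = 12
Sorted descending: 60, 40, 36, 32, 30, 16, 15, 12, 10.
The third-highest RPN is 36 (Manifold out of tolerance).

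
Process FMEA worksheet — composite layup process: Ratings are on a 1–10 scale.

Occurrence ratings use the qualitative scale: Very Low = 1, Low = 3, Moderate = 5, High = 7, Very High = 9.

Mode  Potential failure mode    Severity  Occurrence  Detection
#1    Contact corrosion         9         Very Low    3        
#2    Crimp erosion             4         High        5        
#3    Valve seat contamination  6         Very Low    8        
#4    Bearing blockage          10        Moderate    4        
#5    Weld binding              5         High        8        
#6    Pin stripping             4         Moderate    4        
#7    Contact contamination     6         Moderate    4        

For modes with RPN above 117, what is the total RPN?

RPN = Severity × Occurrence × Detection:
  #1: 9 × 1 × 3 = 27
  #2: 4 × 7 × 5 = 140
  #3: 6 × 1 × 8 = 48
  #4: 10 × 5 × 4 = 200
  #5: 5 × 7 × 8 = 280
  #6: 4 × 5 × 4 = 80
  #7: 6 × 5 × 4 = 120
RPN > 117: #2 (140), #4 (200), #5 (280), #7 (120).
Sum: 140 + 200 + 280 + 120 = 740.

740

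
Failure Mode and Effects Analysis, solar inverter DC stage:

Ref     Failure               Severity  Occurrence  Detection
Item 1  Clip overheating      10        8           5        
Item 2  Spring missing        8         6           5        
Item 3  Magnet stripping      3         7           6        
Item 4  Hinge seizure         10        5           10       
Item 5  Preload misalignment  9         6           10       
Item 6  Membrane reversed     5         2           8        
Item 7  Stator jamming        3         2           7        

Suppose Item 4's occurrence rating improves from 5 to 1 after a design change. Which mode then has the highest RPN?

Item 5

RPN = Severity × Occurrence × Detection:
  Item 1: 10 × 8 × 5 = 400
  Item 2: 8 × 6 × 5 = 240
  Item 3: 3 × 7 × 6 = 126
  Item 4: 10 × 5 × 10 = 500
  Item 5: 9 × 6 × 10 = 540
  Item 6: 5 × 2 × 8 = 80
  Item 7: 3 × 2 × 7 = 42
After action: Item 4 → 10 × 1 × 10 = 100.
Revised RPNs: Item 5=540, Item 1=400, Item 2=240, Item 3=126, Item 4=100, Item 6=80, Item 7=42.
Highest is now Item 5 (540).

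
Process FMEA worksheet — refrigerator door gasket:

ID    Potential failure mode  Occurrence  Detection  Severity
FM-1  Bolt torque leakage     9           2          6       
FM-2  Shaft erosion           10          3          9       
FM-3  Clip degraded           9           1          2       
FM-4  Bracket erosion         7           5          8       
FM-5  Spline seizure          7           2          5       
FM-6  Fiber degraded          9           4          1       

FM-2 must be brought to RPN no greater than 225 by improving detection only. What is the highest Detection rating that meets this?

2

FM-2: S=9, O=10, D=3 → current RPN = 270.
Fixed product = 90. Need 90 × D ≤ 225, so D ≤ 225/90 = 2.50.
Maximum integer Detection rating = 2 (gives RPN 180; D=3 would give 270 > 225).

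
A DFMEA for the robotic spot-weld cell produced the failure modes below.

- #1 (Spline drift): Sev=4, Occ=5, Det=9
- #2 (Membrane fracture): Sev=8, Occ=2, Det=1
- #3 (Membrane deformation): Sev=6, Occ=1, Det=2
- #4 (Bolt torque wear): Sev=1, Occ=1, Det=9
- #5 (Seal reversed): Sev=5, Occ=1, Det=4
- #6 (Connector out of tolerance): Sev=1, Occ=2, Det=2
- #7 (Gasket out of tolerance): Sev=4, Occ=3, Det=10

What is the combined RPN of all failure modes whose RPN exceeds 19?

320

RPN = Severity × Occurrence × Detection:
  #1: 4 × 5 × 9 = 180
  #2: 8 × 2 × 1 = 16
  #3: 6 × 1 × 2 = 12
  #4: 1 × 1 × 9 = 9
  #5: 5 × 1 × 4 = 20
  #6: 1 × 2 × 2 = 4
  #7: 4 × 3 × 10 = 120
RPN > 19: #1 (180), #5 (20), #7 (120).
Sum: 180 + 20 + 120 = 320.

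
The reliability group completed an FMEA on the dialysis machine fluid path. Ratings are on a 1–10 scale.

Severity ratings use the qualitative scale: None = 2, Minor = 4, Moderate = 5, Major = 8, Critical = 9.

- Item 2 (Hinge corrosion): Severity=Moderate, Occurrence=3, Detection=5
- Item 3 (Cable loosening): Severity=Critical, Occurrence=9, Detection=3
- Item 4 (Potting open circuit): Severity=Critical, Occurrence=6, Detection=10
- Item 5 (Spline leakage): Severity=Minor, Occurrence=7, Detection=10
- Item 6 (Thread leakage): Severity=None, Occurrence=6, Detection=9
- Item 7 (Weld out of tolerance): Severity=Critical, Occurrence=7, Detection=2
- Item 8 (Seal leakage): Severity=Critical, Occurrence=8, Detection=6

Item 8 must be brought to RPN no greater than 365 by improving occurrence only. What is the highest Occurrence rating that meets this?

Item 8: S=9, O=8, D=6 → current RPN = 432.
Fixed product = 54. Need 54 × O ≤ 365, so O ≤ 365/54 = 6.76.
Maximum integer Occurrence rating = 6 (gives RPN 324; O=7 would give 378 > 365).

6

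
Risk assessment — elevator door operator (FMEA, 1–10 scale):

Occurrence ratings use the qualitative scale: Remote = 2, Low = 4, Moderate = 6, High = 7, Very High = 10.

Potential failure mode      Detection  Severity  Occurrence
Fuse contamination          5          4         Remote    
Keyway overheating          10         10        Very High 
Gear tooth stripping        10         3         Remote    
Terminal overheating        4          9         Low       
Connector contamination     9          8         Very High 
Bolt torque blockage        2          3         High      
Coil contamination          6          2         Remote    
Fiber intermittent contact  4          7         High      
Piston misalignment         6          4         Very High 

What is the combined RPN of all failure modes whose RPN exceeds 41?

RPN = Severity × Occurrence × Detection:
  Fuse contamination: 4 × 2 × 5 = 40
  Keyway overheating: 10 × 10 × 10 = 1000
  Gear tooth stripping: 3 × 2 × 10 = 60
  Terminal overheating: 9 × 4 × 4 = 144
  Connector contamination: 8 × 10 × 9 = 720
  Bolt torque blockage: 3 × 7 × 2 = 42
  Coil contamination: 2 × 2 × 6 = 24
  Fiber intermittent contact: 7 × 7 × 4 = 196
  Piston misalignment: 4 × 10 × 6 = 240
RPN > 41: Keyway overheating (1000), Gear tooth stripping (60), Terminal overheating (144), Connector contamination (720), Bolt torque blockage (42), Fiber intermittent contact (196), Piston misalignment (240).
Sum: 1000 + 60 + 144 + 720 + 42 + 196 + 240 = 2402.

2402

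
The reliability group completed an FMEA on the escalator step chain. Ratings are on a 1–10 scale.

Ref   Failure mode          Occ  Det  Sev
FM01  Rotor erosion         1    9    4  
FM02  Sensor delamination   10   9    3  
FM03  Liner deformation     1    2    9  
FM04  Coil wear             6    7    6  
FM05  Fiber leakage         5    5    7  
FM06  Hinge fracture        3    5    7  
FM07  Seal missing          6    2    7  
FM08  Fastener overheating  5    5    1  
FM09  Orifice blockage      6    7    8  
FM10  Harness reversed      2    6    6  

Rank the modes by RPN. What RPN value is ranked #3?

252

RPN = Severity × Occurrence × Detection:
  FM01: 4 × 1 × 9 = 36
  FM02: 3 × 10 × 9 = 270
  FM03: 9 × 1 × 2 = 18
  FM04: 6 × 6 × 7 = 252
  FM05: 7 × 5 × 5 = 175
  FM06: 7 × 3 × 5 = 105
  FM07: 7 × 6 × 2 = 84
  FM08: 1 × 5 × 5 = 25
  FM09: 8 × 6 × 7 = 336
  FM10: 6 × 2 × 6 = 72
Sorted descending: 336, 270, 252, 175, 105, 84, 72, 36, 25, 18.
The third-highest RPN is 252 (FM04).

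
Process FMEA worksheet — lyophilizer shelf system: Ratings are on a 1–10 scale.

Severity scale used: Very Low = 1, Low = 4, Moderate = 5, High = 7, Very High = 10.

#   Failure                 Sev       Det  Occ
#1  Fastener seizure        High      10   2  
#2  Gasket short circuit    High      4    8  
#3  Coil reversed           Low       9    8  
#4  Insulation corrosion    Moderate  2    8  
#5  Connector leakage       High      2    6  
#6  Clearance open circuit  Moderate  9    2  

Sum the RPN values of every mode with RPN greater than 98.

RPN = Severity × Occurrence × Detection:
  #1: 7 × 2 × 10 = 140
  #2: 7 × 8 × 4 = 224
  #3: 4 × 8 × 9 = 288
  #4: 5 × 8 × 2 = 80
  #5: 7 × 6 × 2 = 84
  #6: 5 × 2 × 9 = 90
RPN > 98: #1 (140), #2 (224), #3 (288).
Sum: 140 + 224 + 288 = 652.

652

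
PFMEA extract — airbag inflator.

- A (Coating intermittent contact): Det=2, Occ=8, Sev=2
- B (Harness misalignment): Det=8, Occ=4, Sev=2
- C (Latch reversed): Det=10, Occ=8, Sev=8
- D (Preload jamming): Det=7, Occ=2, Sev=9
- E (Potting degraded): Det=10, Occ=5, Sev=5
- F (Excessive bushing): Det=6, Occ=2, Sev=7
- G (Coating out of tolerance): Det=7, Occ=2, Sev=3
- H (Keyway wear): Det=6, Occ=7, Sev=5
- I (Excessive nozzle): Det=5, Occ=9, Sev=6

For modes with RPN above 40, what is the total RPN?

1686

RPN = Severity × Occurrence × Detection:
  A: 2 × 8 × 2 = 32
  B: 2 × 4 × 8 = 64
  C: 8 × 8 × 10 = 640
  D: 9 × 2 × 7 = 126
  E: 5 × 5 × 10 = 250
  F: 7 × 2 × 6 = 84
  G: 3 × 2 × 7 = 42
  H: 5 × 7 × 6 = 210
  I: 6 × 9 × 5 = 270
RPN > 40: B (64), C (640), D (126), E (250), F (84), G (42), H (210), I (270).
Sum: 64 + 640 + 126 + 250 + 84 + 42 + 210 + 270 = 1686.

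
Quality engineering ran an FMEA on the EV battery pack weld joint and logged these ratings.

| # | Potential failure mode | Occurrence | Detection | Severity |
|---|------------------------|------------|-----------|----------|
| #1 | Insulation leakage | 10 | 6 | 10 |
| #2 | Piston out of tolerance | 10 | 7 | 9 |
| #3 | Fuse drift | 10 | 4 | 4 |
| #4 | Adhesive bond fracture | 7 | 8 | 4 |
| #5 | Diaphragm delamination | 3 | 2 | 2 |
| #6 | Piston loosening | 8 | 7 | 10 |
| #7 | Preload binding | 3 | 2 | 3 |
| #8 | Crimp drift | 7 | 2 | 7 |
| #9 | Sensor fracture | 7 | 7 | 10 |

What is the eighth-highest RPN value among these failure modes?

RPN = Severity × Occurrence × Detection:
  #1: 10 × 10 × 6 = 600
  #2: 9 × 10 × 7 = 630
  #3: 4 × 10 × 4 = 160
  #4: 4 × 7 × 8 = 224
  #5: 2 × 3 × 2 = 12
  #6: 10 × 8 × 7 = 560
  #7: 3 × 3 × 2 = 18
  #8: 7 × 7 × 2 = 98
  #9: 10 × 7 × 7 = 490
Sorted descending: 630, 600, 560, 490, 224, 160, 98, 18, 12.
The eighth-highest RPN is 18 (#7).

18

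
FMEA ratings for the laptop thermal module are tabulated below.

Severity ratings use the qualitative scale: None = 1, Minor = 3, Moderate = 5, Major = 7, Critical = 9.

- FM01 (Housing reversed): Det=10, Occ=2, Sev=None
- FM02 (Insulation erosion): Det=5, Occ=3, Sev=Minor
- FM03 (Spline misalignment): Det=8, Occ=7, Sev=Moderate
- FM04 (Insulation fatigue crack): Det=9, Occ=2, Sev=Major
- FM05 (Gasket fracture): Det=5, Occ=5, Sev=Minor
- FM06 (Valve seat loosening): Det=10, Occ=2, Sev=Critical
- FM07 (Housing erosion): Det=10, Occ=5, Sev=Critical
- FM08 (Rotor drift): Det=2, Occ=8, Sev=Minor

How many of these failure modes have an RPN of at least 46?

6

RPN = Severity × Occurrence × Detection:
  FM01: 1 × 2 × 10 = 20
  FM02: 3 × 3 × 5 = 45
  FM03: 5 × 7 × 8 = 280
  FM04: 7 × 2 × 9 = 126
  FM05: 3 × 5 × 5 = 75
  FM06: 9 × 2 × 10 = 180
  FM07: 9 × 5 × 10 = 450
  FM08: 3 × 8 × 2 = 48
Modes with RPN ≥ 46: FM03 (280), FM04 (126), FM05 (75), FM06 (180), FM07 (450), FM08 (48) → 6.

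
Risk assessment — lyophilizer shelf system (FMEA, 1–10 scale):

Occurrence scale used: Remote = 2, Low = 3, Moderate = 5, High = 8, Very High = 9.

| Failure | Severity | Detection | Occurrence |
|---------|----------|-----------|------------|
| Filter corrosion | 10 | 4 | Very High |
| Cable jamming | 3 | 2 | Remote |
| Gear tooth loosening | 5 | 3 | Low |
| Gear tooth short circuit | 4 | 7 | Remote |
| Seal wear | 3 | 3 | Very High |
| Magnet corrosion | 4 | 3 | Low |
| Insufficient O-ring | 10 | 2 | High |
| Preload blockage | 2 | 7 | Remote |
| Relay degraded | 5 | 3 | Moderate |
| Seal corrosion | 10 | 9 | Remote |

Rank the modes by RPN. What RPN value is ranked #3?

RPN = Severity × Occurrence × Detection:
  Filter corrosion: 10 × 9 × 4 = 360
  Cable jamming: 3 × 2 × 2 = 12
  Gear tooth loosening: 5 × 3 × 3 = 45
  Gear tooth short circuit: 4 × 2 × 7 = 56
  Seal wear: 3 × 9 × 3 = 81
  Magnet corrosion: 4 × 3 × 3 = 36
  Insufficient O-ring: 10 × 8 × 2 = 160
  Preload blockage: 2 × 2 × 7 = 28
  Relay degraded: 5 × 5 × 3 = 75
  Seal corrosion: 10 × 2 × 9 = 180
Sorted descending: 360, 180, 160, 81, 75, 56, 45, 36, 28, 12.
The third-highest RPN is 160 (Insufficient O-ring).

160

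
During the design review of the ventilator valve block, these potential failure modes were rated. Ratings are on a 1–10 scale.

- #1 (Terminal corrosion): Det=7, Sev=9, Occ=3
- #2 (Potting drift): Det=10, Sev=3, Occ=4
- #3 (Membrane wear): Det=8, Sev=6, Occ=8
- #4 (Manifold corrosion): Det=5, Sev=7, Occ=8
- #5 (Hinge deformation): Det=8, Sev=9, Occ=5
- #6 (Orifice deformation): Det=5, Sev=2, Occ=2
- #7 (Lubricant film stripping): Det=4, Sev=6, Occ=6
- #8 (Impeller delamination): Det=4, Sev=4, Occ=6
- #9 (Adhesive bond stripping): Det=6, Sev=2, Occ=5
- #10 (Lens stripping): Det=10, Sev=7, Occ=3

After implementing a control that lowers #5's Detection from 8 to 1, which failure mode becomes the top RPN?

#3

RPN = Severity × Occurrence × Detection:
  #1: 9 × 3 × 7 = 189
  #2: 3 × 4 × 10 = 120
  #3: 6 × 8 × 8 = 384
  #4: 7 × 8 × 5 = 280
  #5: 9 × 5 × 8 = 360
  #6: 2 × 2 × 5 = 20
  #7: 6 × 6 × 4 = 144
  #8: 4 × 6 × 4 = 96
  #9: 2 × 5 × 6 = 60
  #10: 7 × 3 × 10 = 210
After action: #5 → 9 × 5 × 1 = 45.
Revised RPNs: #3=384, #4=280, #10=210, #1=189, #7=144, #2=120, #8=96, #9=60, #5=45, #6=20.
Highest is now #3 (384).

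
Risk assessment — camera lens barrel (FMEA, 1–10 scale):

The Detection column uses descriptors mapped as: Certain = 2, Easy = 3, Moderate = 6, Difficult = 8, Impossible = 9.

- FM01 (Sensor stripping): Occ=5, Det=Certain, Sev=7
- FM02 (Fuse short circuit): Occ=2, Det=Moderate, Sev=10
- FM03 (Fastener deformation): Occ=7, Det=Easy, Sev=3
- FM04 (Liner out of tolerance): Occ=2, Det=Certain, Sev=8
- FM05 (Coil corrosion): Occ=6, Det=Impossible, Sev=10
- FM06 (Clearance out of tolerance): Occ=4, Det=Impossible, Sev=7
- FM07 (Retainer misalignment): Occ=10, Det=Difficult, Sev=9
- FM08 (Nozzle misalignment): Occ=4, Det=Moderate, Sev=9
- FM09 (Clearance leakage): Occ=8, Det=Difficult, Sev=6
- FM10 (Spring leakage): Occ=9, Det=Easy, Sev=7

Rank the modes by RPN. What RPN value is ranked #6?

RPN = Severity × Occurrence × Detection:
  FM01: 7 × 5 × 2 = 70
  FM02: 10 × 2 × 6 = 120
  FM03: 3 × 7 × 3 = 63
  FM04: 8 × 2 × 2 = 32
  FM05: 10 × 6 × 9 = 540
  FM06: 7 × 4 × 9 = 252
  FM07: 9 × 10 × 8 = 720
  FM08: 9 × 4 × 6 = 216
  FM09: 6 × 8 × 8 = 384
  FM10: 7 × 9 × 3 = 189
Sorted descending: 720, 540, 384, 252, 216, 189, 120, 70, 63, 32.
The sixth-highest RPN is 189 (FM10).

189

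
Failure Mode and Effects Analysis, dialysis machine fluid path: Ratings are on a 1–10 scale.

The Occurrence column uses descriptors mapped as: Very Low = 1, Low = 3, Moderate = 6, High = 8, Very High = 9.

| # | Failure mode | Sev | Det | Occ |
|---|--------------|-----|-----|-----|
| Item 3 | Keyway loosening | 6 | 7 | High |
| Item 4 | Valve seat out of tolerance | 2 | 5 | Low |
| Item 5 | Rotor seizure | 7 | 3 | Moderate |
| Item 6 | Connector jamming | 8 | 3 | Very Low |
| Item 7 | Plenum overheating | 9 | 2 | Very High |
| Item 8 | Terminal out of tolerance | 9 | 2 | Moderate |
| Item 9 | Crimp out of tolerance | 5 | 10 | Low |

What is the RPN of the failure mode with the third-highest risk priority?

RPN = Severity × Occurrence × Detection:
  Item 3: 6 × 8 × 7 = 336
  Item 4: 2 × 3 × 5 = 30
  Item 5: 7 × 6 × 3 = 126
  Item 6: 8 × 1 × 3 = 24
  Item 7: 9 × 9 × 2 = 162
  Item 8: 9 × 6 × 2 = 108
  Item 9: 5 × 3 × 10 = 150
Sorted descending: 336, 162, 150, 126, 108, 30, 24.
The third-highest RPN is 150 (Item 9).

150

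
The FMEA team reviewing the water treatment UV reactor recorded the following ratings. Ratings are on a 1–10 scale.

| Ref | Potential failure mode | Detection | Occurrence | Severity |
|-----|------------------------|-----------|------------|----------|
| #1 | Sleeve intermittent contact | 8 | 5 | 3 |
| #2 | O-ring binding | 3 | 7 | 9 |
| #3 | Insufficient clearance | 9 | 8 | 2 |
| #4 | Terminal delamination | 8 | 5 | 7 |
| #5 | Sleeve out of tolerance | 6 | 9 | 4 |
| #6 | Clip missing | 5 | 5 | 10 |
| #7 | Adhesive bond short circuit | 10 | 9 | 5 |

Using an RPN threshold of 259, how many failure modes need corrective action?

RPN = Severity × Occurrence × Detection:
  #1: 3 × 5 × 8 = 120
  #2: 9 × 7 × 3 = 189
  #3: 2 × 8 × 9 = 144
  #4: 7 × 5 × 8 = 280
  #5: 4 × 9 × 6 = 216
  #6: 10 × 5 × 5 = 250
  #7: 5 × 9 × 10 = 450
Modes with RPN ≥ 259: #4 (280), #7 (450) → 2.

2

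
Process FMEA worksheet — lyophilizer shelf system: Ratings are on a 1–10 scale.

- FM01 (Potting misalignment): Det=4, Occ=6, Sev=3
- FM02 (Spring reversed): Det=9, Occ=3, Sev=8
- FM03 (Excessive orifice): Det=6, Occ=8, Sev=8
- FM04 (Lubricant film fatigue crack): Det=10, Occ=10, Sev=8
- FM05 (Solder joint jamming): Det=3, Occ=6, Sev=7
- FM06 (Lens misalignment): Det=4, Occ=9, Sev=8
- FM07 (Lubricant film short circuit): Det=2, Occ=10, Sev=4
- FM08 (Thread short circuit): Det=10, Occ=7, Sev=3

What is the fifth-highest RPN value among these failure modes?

RPN = Severity × Occurrence × Detection:
  FM01: 3 × 6 × 4 = 72
  FM02: 8 × 3 × 9 = 216
  FM03: 8 × 8 × 6 = 384
  FM04: 8 × 10 × 10 = 800
  FM05: 7 × 6 × 3 = 126
  FM06: 8 × 9 × 4 = 288
  FM07: 4 × 10 × 2 = 80
  FM08: 3 × 7 × 10 = 210
Sorted descending: 800, 384, 288, 216, 210, 126, 80, 72.
The fifth-highest RPN is 210 (FM08).

210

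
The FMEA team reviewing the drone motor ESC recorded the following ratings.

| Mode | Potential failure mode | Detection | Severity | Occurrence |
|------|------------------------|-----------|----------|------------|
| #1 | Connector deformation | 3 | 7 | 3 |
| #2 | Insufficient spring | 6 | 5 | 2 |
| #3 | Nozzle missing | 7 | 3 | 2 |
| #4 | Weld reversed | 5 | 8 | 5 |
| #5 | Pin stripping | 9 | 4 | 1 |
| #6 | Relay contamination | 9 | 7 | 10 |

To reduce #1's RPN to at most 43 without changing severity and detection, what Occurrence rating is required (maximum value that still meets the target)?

#1: S=7, O=3, D=3 → current RPN = 63.
Fixed product = 21. Need 21 × O ≤ 43, so O ≤ 43/21 = 2.05.
Maximum integer Occurrence rating = 2 (gives RPN 42; O=3 would give 63 > 43).

2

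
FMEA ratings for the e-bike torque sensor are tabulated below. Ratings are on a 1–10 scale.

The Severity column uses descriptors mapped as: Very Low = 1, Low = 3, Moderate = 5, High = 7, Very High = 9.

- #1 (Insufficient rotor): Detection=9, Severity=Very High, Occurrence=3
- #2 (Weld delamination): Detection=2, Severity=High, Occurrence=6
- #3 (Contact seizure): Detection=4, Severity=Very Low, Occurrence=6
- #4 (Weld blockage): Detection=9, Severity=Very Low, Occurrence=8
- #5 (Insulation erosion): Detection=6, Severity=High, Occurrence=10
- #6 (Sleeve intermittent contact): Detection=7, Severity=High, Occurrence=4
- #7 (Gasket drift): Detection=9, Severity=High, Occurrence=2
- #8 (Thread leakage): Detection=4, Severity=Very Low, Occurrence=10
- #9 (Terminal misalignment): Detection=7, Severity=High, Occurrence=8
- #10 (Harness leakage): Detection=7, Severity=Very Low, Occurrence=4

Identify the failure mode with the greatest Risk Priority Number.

#5

RPN = Severity × Occurrence × Detection:
  #1: 9 × 3 × 9 = 243
  #2: 7 × 6 × 2 = 84
  #3: 1 × 6 × 4 = 24
  #4: 1 × 8 × 9 = 72
  #5: 7 × 10 × 6 = 420
  #6: 7 × 4 × 7 = 196
  #7: 7 × 2 × 9 = 126
  #8: 1 × 10 × 4 = 40
  #9: 7 × 8 × 7 = 392
  #10: 1 × 4 × 7 = 28
Highest RPN is 420 → #5.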